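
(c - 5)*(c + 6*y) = c^2 + 6*c*y - 5*c - 30*y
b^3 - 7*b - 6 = (b - 3)*(b + 1)*(b + 2)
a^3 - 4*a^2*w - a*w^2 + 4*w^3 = (a - 4*w)*(a - w)*(a + w)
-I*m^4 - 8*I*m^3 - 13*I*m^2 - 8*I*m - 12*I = (m + 2)*(m + 6)*(m - I)*(-I*m + 1)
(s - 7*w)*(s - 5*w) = s^2 - 12*s*w + 35*w^2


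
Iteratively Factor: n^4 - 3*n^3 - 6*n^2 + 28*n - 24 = (n - 2)*(n^3 - n^2 - 8*n + 12) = (n - 2)*(n + 3)*(n^2 - 4*n + 4) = (n - 2)^2*(n + 3)*(n - 2)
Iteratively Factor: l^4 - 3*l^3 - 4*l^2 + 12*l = (l - 2)*(l^3 - l^2 - 6*l) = (l - 2)*(l + 2)*(l^2 - 3*l) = (l - 3)*(l - 2)*(l + 2)*(l)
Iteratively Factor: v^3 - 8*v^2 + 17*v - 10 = (v - 2)*(v^2 - 6*v + 5) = (v - 2)*(v - 1)*(v - 5)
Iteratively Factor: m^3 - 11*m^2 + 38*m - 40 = (m - 4)*(m^2 - 7*m + 10) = (m - 5)*(m - 4)*(m - 2)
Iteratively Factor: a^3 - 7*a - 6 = (a + 1)*(a^2 - a - 6) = (a - 3)*(a + 1)*(a + 2)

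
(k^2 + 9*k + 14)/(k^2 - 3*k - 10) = (k + 7)/(k - 5)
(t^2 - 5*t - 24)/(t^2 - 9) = (t - 8)/(t - 3)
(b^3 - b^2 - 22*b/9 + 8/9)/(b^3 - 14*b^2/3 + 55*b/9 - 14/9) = (3*b + 4)/(3*b - 7)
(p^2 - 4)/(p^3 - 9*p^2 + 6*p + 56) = (p - 2)/(p^2 - 11*p + 28)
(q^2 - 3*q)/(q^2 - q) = (q - 3)/(q - 1)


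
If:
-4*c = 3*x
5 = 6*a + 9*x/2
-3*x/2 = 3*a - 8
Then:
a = 19/3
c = 11/2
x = -22/3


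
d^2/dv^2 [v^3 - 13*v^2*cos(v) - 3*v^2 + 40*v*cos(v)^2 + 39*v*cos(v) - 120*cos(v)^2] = 13*v^2*cos(v) + 52*v*sin(v) - 39*v*cos(v) - 80*v*cos(2*v) + 6*v - 78*sin(v) - 80*sin(2*v) - 26*cos(v) + 240*cos(2*v) - 6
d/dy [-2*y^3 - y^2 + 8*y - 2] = -6*y^2 - 2*y + 8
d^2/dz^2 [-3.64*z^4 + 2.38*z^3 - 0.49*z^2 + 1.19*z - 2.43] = -43.68*z^2 + 14.28*z - 0.98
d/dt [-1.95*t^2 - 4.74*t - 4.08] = -3.9*t - 4.74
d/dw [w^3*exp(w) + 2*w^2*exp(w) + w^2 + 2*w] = w^3*exp(w) + 5*w^2*exp(w) + 4*w*exp(w) + 2*w + 2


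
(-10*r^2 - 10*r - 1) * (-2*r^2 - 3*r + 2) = 20*r^4 + 50*r^3 + 12*r^2 - 17*r - 2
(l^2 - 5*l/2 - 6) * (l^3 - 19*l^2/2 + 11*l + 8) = l^5 - 12*l^4 + 115*l^3/4 + 75*l^2/2 - 86*l - 48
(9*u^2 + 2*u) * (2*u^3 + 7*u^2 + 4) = 18*u^5 + 67*u^4 + 14*u^3 + 36*u^2 + 8*u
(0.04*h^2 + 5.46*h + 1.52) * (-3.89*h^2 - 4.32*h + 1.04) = -0.1556*h^4 - 21.4122*h^3 - 29.4584*h^2 - 0.888000000000001*h + 1.5808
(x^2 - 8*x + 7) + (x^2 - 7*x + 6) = 2*x^2 - 15*x + 13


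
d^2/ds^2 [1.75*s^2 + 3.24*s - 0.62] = 3.50000000000000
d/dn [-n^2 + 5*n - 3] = 5 - 2*n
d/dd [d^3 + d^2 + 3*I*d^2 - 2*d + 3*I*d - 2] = 3*d^2 + d*(2 + 6*I) - 2 + 3*I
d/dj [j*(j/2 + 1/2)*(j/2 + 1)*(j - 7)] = j^3 - 3*j^2 - 19*j/2 - 7/2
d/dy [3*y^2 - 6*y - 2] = 6*y - 6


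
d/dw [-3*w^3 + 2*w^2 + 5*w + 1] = -9*w^2 + 4*w + 5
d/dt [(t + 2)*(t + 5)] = 2*t + 7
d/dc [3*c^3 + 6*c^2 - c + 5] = 9*c^2 + 12*c - 1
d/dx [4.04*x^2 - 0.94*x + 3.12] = 8.08*x - 0.94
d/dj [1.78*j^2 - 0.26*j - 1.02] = 3.56*j - 0.26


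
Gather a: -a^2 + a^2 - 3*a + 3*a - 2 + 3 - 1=0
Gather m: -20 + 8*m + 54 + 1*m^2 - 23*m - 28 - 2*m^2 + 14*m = -m^2 - m + 6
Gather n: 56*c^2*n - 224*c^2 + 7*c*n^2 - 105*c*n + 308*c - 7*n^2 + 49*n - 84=-224*c^2 + 308*c + n^2*(7*c - 7) + n*(56*c^2 - 105*c + 49) - 84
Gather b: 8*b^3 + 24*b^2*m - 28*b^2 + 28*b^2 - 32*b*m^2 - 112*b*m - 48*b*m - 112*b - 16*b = 8*b^3 + 24*b^2*m + b*(-32*m^2 - 160*m - 128)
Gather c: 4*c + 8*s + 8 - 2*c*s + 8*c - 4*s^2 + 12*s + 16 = c*(12 - 2*s) - 4*s^2 + 20*s + 24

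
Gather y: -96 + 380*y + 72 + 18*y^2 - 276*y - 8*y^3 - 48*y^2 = -8*y^3 - 30*y^2 + 104*y - 24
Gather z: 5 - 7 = -2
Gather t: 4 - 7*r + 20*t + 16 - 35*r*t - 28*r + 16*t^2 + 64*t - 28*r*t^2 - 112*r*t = -35*r + t^2*(16 - 28*r) + t*(84 - 147*r) + 20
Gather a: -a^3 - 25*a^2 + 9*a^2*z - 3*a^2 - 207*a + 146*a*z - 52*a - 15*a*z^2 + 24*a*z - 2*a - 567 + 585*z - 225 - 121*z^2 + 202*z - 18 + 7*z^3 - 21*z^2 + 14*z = -a^3 + a^2*(9*z - 28) + a*(-15*z^2 + 170*z - 261) + 7*z^3 - 142*z^2 + 801*z - 810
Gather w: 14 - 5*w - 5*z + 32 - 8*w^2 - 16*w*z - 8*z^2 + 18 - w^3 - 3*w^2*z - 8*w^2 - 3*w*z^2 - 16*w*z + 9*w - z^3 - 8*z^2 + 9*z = -w^3 + w^2*(-3*z - 16) + w*(-3*z^2 - 32*z + 4) - z^3 - 16*z^2 + 4*z + 64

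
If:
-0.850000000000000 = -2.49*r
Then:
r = 0.34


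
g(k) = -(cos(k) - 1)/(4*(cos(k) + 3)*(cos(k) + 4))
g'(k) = -(cos(k) - 1)*sin(k)/(4*(cos(k) + 3)*(cos(k) + 4)^2) - (cos(k) - 1)*sin(k)/(4*(cos(k) + 3)^2*(cos(k) + 4)) + sin(k)/(4*(cos(k) + 3)*(cos(k) + 4))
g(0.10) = 0.00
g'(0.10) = 0.00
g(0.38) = 0.00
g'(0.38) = 0.00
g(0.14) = 0.00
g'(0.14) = 0.00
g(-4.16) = 0.04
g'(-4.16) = 0.05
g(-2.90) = 0.08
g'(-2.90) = -0.03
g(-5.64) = 0.00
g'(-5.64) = 0.01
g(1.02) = 0.01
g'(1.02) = 0.02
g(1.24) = 0.01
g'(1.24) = 0.02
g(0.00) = 0.00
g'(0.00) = 0.00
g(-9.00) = 0.07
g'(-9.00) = -0.04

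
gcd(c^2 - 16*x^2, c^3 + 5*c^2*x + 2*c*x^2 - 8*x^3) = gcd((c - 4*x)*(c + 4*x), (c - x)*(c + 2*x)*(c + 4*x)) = c + 4*x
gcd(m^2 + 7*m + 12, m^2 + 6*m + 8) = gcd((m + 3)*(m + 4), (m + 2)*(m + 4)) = m + 4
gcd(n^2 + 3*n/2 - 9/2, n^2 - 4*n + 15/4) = n - 3/2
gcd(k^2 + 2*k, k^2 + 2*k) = k^2 + 2*k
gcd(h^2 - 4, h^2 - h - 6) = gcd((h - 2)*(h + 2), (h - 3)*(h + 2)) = h + 2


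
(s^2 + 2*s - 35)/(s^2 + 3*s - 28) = (s - 5)/(s - 4)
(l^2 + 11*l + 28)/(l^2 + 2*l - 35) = (l + 4)/(l - 5)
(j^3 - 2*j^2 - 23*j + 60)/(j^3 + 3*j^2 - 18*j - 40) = (j - 3)/(j + 2)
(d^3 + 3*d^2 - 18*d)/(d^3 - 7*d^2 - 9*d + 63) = d*(d + 6)/(d^2 - 4*d - 21)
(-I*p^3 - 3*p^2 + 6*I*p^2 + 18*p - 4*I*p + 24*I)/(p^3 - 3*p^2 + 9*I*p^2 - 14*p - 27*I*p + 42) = (-I*p^3 + p^2*(-3 + 6*I) + p*(18 - 4*I) + 24*I)/(p^3 + p^2*(-3 + 9*I) + p*(-14 - 27*I) + 42)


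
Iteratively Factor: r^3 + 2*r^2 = (r)*(r^2 + 2*r) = r*(r + 2)*(r)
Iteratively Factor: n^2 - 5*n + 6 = (n - 2)*(n - 3)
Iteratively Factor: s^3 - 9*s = (s + 3)*(s^2 - 3*s) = (s - 3)*(s + 3)*(s)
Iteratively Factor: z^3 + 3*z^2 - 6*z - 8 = (z + 1)*(z^2 + 2*z - 8) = (z + 1)*(z + 4)*(z - 2)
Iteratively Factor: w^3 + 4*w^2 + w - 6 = (w + 2)*(w^2 + 2*w - 3) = (w - 1)*(w + 2)*(w + 3)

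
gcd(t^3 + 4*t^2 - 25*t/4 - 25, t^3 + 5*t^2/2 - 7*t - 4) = t + 4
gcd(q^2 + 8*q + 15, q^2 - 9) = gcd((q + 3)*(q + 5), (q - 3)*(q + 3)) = q + 3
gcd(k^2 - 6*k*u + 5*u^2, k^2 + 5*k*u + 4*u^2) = 1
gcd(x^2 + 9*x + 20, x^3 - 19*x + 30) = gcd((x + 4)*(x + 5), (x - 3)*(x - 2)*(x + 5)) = x + 5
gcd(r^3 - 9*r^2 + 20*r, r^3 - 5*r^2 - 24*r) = r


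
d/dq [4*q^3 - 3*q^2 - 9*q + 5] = 12*q^2 - 6*q - 9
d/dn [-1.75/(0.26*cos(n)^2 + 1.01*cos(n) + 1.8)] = -(0.91*cos(n) + 1.7675)*sin(n)/(0.26*cos(n)^2 + 1.01*cos(n) + 1.8)^2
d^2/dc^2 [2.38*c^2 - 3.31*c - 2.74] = 4.76000000000000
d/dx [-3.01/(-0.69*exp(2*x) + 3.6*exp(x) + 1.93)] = (10.836 - 4.1538*exp(x))*exp(x)/(-0.69*exp(2*x) + 3.6*exp(x) + 1.93)^2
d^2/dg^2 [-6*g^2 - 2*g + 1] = -12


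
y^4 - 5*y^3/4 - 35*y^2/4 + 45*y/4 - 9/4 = (y - 3)*(y - 1)*(y - 1/4)*(y + 3)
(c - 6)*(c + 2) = c^2 - 4*c - 12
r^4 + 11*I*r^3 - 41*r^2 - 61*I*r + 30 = (r + I)*(r + 2*I)*(r + 3*I)*(r + 5*I)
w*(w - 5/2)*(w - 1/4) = w^3 - 11*w^2/4 + 5*w/8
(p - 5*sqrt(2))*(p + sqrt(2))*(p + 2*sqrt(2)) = p^3 - 2*sqrt(2)*p^2 - 26*p - 20*sqrt(2)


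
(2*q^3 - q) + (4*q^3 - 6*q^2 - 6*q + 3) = 6*q^3 - 6*q^2 - 7*q + 3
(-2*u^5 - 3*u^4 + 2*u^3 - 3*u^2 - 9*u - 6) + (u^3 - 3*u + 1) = -2*u^5 - 3*u^4 + 3*u^3 - 3*u^2 - 12*u - 5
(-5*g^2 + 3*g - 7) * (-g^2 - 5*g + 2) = 5*g^4 + 22*g^3 - 18*g^2 + 41*g - 14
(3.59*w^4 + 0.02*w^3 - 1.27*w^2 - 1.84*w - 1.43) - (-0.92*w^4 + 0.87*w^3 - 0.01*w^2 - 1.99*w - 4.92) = 4.51*w^4 - 0.85*w^3 - 1.26*w^2 + 0.15*w + 3.49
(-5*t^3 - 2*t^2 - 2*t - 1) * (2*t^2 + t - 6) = -10*t^5 - 9*t^4 + 24*t^3 + 8*t^2 + 11*t + 6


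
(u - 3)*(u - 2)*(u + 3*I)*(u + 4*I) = u^4 - 5*u^3 + 7*I*u^3 - 6*u^2 - 35*I*u^2 + 60*u + 42*I*u - 72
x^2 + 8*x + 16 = (x + 4)^2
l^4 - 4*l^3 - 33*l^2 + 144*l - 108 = (l - 6)*(l - 3)*(l - 1)*(l + 6)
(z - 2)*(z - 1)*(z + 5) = z^3 + 2*z^2 - 13*z + 10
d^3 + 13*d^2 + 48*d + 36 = (d + 1)*(d + 6)^2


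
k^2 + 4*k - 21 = (k - 3)*(k + 7)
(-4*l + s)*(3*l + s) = -12*l^2 - l*s + s^2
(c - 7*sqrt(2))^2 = c^2 - 14*sqrt(2)*c + 98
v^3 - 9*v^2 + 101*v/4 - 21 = (v - 4)*(v - 7/2)*(v - 3/2)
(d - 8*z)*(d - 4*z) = d^2 - 12*d*z + 32*z^2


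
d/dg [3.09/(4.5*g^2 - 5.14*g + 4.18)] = (15.8826 - 27.81*g)/(4.5*g^2 - 5.14*g + 4.18)^2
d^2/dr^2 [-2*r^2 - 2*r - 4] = -4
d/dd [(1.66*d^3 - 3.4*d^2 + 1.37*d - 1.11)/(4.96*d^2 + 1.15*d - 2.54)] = (8.2336*d^4 + 3.818*d^3 - 23.3544*d^2 + 28.2832*d - 2.2033)/(24.6016*d^4 + 11.408*d^3 - 23.8743*d^2 - 5.842*d + 6.4516)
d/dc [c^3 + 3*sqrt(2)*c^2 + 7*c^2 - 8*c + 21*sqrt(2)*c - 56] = 3*c^2 + 6*sqrt(2)*c + 14*c - 8 + 21*sqrt(2)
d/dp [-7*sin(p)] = -7*cos(p)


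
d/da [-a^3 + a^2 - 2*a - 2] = -3*a^2 + 2*a - 2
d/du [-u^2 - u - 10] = -2*u - 1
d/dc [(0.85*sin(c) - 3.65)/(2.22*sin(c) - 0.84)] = 7.389*cos(c)/(2.22*sin(c) - 0.84)^2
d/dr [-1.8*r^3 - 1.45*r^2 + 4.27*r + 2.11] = -5.4*r^2 - 2.9*r + 4.27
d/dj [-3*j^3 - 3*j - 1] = -9*j^2 - 3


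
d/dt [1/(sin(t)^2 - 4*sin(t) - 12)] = 2*(2 - sin(t))*cos(t)/((sin(t) - 6)^2*(sin(t) + 2)^2)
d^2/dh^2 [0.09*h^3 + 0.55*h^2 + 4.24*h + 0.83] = 0.54*h + 1.1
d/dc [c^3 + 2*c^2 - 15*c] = 3*c^2 + 4*c - 15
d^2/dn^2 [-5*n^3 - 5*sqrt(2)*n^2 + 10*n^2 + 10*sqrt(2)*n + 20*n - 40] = -30*n - 10*sqrt(2) + 20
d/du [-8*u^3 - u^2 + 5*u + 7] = -24*u^2 - 2*u + 5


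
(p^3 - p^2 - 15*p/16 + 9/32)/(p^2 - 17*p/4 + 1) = (8*p^2 - 6*p - 9)/(8*(p - 4))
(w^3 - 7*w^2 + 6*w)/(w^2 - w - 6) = w*(-w^2 + 7*w - 6)/(-w^2 + w + 6)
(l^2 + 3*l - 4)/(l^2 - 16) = (l - 1)/(l - 4)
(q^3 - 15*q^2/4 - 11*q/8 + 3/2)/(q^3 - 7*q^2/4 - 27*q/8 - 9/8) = (2*q^2 - 9*q + 4)/(2*q^2 - 5*q - 3)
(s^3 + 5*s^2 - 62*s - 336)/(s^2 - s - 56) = s + 6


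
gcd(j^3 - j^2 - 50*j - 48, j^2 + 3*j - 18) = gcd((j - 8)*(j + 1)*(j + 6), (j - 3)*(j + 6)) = j + 6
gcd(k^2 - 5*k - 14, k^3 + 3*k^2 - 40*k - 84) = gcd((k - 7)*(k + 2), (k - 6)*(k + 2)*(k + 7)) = k + 2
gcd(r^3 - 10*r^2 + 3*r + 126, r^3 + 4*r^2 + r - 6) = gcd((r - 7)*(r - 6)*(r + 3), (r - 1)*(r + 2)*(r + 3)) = r + 3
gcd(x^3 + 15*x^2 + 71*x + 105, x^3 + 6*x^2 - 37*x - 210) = x^2 + 12*x + 35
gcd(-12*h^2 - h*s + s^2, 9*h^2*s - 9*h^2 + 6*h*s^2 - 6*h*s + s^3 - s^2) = 3*h + s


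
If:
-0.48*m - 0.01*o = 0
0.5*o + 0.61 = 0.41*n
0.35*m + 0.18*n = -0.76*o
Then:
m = 0.01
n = 1.15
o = -0.28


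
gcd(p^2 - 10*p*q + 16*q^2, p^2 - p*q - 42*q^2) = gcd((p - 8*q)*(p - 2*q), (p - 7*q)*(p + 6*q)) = 1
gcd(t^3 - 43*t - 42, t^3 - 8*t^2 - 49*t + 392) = t - 7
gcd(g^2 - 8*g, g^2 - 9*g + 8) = g - 8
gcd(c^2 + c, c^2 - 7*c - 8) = c + 1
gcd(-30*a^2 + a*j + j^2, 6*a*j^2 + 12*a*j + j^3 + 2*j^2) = 6*a + j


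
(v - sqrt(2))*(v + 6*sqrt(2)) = v^2 + 5*sqrt(2)*v - 12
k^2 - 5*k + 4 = (k - 4)*(k - 1)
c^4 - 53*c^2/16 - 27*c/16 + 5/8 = (c - 2)*(c - 1/4)*(c + 1)*(c + 5/4)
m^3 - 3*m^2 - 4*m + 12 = (m - 3)*(m - 2)*(m + 2)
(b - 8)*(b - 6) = b^2 - 14*b + 48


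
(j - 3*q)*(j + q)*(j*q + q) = j^3*q - 2*j^2*q^2 + j^2*q - 3*j*q^3 - 2*j*q^2 - 3*q^3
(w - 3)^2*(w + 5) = w^3 - w^2 - 21*w + 45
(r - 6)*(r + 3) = r^2 - 3*r - 18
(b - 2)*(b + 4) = b^2 + 2*b - 8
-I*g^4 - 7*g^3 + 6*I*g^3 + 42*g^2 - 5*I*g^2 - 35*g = g*(g - 5)*(g - 7*I)*(-I*g + I)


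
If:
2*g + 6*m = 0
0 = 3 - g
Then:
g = 3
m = -1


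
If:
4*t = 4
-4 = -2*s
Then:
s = 2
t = 1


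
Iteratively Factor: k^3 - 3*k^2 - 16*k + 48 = (k + 4)*(k^2 - 7*k + 12) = (k - 3)*(k + 4)*(k - 4)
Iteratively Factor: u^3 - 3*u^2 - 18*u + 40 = (u - 2)*(u^2 - u - 20) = (u - 2)*(u + 4)*(u - 5)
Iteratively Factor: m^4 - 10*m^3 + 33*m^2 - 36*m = (m)*(m^3 - 10*m^2 + 33*m - 36) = m*(m - 3)*(m^2 - 7*m + 12) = m*(m - 3)^2*(m - 4)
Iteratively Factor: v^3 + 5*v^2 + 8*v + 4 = (v + 2)*(v^2 + 3*v + 2) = (v + 2)^2*(v + 1)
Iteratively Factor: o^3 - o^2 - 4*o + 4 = (o - 1)*(o^2 - 4) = (o - 1)*(o + 2)*(o - 2)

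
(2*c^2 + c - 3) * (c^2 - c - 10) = 2*c^4 - c^3 - 24*c^2 - 7*c + 30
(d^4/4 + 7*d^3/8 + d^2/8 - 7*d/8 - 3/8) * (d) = d^5/4 + 7*d^4/8 + d^3/8 - 7*d^2/8 - 3*d/8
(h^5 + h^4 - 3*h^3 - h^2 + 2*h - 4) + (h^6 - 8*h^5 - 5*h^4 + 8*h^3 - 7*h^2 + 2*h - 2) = h^6 - 7*h^5 - 4*h^4 + 5*h^3 - 8*h^2 + 4*h - 6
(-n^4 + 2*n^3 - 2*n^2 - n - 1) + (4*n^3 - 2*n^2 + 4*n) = -n^4 + 6*n^3 - 4*n^2 + 3*n - 1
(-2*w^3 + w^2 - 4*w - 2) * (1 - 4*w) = 8*w^4 - 6*w^3 + 17*w^2 + 4*w - 2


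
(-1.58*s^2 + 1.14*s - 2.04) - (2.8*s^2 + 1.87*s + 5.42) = -4.38*s^2 - 0.73*s - 7.46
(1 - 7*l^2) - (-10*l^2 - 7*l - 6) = 3*l^2 + 7*l + 7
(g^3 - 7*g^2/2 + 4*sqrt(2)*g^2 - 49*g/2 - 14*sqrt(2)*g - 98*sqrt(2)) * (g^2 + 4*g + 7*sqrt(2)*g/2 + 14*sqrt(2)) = g^5 + g^4/2 + 15*sqrt(2)*g^4/2 - 21*g^3/2 + 15*sqrt(2)*g^3/4 - 1155*sqrt(2)*g^2/4 - 84*g^2 - 1078*g - 735*sqrt(2)*g - 2744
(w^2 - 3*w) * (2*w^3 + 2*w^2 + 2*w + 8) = 2*w^5 - 4*w^4 - 4*w^3 + 2*w^2 - 24*w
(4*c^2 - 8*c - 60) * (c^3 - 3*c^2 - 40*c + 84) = 4*c^5 - 20*c^4 - 196*c^3 + 836*c^2 + 1728*c - 5040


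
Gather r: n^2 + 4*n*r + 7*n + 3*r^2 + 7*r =n^2 + 7*n + 3*r^2 + r*(4*n + 7)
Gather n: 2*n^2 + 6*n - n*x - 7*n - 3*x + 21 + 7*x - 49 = 2*n^2 + n*(-x - 1) + 4*x - 28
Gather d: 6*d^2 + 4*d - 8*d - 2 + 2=6*d^2 - 4*d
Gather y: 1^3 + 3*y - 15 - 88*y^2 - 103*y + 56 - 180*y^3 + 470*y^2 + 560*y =-180*y^3 + 382*y^2 + 460*y + 42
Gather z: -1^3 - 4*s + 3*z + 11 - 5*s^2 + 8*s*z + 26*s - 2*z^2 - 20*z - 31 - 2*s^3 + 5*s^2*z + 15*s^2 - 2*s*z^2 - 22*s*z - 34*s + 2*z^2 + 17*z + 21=-2*s^3 + 10*s^2 - 2*s*z^2 - 12*s + z*(5*s^2 - 14*s)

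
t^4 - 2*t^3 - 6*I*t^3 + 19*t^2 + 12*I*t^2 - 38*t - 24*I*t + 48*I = (t - 2)*(t - 8*I)*(t - I)*(t + 3*I)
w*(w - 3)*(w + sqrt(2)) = w^3 - 3*w^2 + sqrt(2)*w^2 - 3*sqrt(2)*w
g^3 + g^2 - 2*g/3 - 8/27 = (g - 2/3)*(g + 1/3)*(g + 4/3)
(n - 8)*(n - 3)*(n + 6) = n^3 - 5*n^2 - 42*n + 144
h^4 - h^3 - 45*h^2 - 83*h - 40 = (h - 8)*(h + 1)^2*(h + 5)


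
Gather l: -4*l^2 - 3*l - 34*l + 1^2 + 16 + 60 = -4*l^2 - 37*l + 77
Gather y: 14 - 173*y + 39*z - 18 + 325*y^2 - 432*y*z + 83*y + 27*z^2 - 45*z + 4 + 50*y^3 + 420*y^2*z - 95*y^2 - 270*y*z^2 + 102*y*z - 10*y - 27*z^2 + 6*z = 50*y^3 + y^2*(420*z + 230) + y*(-270*z^2 - 330*z - 100)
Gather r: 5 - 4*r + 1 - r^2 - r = -r^2 - 5*r + 6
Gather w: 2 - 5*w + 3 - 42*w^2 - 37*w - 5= -42*w^2 - 42*w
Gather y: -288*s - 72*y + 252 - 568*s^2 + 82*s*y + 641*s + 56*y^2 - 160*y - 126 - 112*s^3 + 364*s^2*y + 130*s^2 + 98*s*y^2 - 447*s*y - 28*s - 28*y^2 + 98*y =-112*s^3 - 438*s^2 + 325*s + y^2*(98*s + 28) + y*(364*s^2 - 365*s - 134) + 126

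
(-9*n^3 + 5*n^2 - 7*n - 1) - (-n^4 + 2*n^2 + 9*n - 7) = n^4 - 9*n^3 + 3*n^2 - 16*n + 6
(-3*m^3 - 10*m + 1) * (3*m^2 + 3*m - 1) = -9*m^5 - 9*m^4 - 27*m^3 - 27*m^2 + 13*m - 1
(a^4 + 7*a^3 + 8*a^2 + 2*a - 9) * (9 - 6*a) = -6*a^5 - 33*a^4 + 15*a^3 + 60*a^2 + 72*a - 81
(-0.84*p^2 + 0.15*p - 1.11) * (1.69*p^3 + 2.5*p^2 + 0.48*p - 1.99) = -1.4196*p^5 - 1.8465*p^4 - 1.9041*p^3 - 1.0314*p^2 - 0.8313*p + 2.2089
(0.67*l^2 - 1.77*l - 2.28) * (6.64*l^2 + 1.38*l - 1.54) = 4.4488*l^4 - 10.8282*l^3 - 18.6136*l^2 - 0.420599999999999*l + 3.5112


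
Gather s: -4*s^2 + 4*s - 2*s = -4*s^2 + 2*s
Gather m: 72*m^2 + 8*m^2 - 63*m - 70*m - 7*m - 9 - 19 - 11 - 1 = 80*m^2 - 140*m - 40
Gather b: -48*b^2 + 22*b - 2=-48*b^2 + 22*b - 2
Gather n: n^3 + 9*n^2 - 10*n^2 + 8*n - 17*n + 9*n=n^3 - n^2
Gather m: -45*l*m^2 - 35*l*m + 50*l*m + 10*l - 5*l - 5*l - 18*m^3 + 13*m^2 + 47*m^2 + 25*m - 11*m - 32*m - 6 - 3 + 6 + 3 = -18*m^3 + m^2*(60 - 45*l) + m*(15*l - 18)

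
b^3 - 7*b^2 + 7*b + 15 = (b - 5)*(b - 3)*(b + 1)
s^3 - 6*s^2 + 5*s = s*(s - 5)*(s - 1)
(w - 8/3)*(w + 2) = w^2 - 2*w/3 - 16/3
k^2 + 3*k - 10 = (k - 2)*(k + 5)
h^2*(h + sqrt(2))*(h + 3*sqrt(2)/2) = h^4 + 5*sqrt(2)*h^3/2 + 3*h^2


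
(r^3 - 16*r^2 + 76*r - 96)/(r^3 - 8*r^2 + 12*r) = (r - 8)/r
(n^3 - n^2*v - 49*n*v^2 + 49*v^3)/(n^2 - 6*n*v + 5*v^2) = (-n^2 + 49*v^2)/(-n + 5*v)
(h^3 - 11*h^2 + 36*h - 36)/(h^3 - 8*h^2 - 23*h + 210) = (h^2 - 5*h + 6)/(h^2 - 2*h - 35)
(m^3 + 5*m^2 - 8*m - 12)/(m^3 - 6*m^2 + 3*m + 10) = (m + 6)/(m - 5)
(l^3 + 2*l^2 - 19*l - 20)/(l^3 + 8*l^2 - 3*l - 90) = (l^2 - 3*l - 4)/(l^2 + 3*l - 18)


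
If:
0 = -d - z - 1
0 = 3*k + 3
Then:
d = -z - 1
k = -1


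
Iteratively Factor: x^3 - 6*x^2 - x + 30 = (x - 3)*(x^2 - 3*x - 10) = (x - 3)*(x + 2)*(x - 5)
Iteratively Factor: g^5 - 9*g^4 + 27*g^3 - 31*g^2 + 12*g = (g)*(g^4 - 9*g^3 + 27*g^2 - 31*g + 12) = g*(g - 3)*(g^3 - 6*g^2 + 9*g - 4) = g*(g - 3)*(g - 1)*(g^2 - 5*g + 4) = g*(g - 3)*(g - 1)^2*(g - 4)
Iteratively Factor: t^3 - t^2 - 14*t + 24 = (t - 2)*(t^2 + t - 12) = (t - 3)*(t - 2)*(t + 4)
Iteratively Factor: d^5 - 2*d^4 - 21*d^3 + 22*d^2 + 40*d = (d - 5)*(d^4 + 3*d^3 - 6*d^2 - 8*d) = (d - 5)*(d + 4)*(d^3 - d^2 - 2*d) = d*(d - 5)*(d + 4)*(d^2 - d - 2) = d*(d - 5)*(d - 2)*(d + 4)*(d + 1)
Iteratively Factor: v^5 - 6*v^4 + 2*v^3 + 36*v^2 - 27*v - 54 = (v - 3)*(v^4 - 3*v^3 - 7*v^2 + 15*v + 18) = (v - 3)^2*(v^3 - 7*v - 6) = (v - 3)^3*(v^2 + 3*v + 2) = (v - 3)^3*(v + 2)*(v + 1)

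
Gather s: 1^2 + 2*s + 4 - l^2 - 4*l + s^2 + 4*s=-l^2 - 4*l + s^2 + 6*s + 5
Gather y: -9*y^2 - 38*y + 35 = -9*y^2 - 38*y + 35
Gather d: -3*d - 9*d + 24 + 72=96 - 12*d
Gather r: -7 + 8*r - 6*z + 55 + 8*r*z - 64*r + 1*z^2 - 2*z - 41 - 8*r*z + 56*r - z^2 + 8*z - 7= 0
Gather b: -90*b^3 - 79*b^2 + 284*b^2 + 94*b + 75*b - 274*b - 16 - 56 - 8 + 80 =-90*b^3 + 205*b^2 - 105*b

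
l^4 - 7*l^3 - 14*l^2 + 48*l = l*(l - 8)*(l - 2)*(l + 3)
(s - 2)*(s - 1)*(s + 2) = s^3 - s^2 - 4*s + 4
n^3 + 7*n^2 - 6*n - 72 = (n - 3)*(n + 4)*(n + 6)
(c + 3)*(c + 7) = c^2 + 10*c + 21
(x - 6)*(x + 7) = x^2 + x - 42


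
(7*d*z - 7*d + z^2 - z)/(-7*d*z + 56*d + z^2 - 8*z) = (-7*d*z + 7*d - z^2 + z)/(7*d*z - 56*d - z^2 + 8*z)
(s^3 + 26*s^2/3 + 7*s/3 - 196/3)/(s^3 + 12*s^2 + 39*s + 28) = (s - 7/3)/(s + 1)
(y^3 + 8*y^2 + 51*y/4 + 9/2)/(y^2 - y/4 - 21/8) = 2*(2*y^2 + 13*y + 6)/(4*y - 7)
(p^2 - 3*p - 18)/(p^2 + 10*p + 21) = (p - 6)/(p + 7)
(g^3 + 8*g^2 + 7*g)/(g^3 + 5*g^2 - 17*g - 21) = g/(g - 3)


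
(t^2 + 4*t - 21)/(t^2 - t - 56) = (t - 3)/(t - 8)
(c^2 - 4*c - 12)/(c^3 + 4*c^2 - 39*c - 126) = (c + 2)/(c^2 + 10*c + 21)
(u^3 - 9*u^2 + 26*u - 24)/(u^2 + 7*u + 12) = (u^3 - 9*u^2 + 26*u - 24)/(u^2 + 7*u + 12)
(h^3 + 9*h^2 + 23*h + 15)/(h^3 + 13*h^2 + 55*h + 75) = (h + 1)/(h + 5)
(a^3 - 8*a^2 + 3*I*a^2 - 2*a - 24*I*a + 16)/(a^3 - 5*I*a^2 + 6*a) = (a^2 + 2*a*(-4 + I) - 16*I)/(a*(a - 6*I))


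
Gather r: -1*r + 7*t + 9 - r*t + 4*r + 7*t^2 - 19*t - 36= r*(3 - t) + 7*t^2 - 12*t - 27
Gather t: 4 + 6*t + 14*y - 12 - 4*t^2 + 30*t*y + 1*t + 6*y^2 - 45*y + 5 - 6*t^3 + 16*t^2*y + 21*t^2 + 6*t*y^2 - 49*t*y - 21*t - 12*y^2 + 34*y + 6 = -6*t^3 + t^2*(16*y + 17) + t*(6*y^2 - 19*y - 14) - 6*y^2 + 3*y + 3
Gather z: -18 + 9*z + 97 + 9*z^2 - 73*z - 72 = 9*z^2 - 64*z + 7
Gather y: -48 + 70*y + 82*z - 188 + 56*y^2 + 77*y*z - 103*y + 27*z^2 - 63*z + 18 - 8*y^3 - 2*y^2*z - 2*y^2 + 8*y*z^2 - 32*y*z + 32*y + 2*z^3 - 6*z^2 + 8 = -8*y^3 + y^2*(54 - 2*z) + y*(8*z^2 + 45*z - 1) + 2*z^3 + 21*z^2 + 19*z - 210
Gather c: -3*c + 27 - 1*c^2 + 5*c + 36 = -c^2 + 2*c + 63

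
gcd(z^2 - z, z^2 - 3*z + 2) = z - 1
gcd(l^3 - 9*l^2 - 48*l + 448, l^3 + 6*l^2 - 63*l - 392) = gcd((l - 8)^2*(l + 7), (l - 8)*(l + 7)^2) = l^2 - l - 56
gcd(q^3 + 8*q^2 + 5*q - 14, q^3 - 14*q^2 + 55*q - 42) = q - 1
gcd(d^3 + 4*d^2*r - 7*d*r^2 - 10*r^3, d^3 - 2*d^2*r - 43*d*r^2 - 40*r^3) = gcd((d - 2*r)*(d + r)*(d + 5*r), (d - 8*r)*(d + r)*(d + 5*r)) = d^2 + 6*d*r + 5*r^2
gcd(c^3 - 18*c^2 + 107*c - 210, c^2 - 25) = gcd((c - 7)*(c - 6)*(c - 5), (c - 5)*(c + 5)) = c - 5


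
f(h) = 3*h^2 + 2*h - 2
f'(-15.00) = -88.00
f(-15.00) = 643.00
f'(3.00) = 20.00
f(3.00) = 31.00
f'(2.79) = 18.74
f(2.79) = 26.93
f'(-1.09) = -4.54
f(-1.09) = -0.62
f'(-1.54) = -7.24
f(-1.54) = 2.03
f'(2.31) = 15.86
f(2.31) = 18.63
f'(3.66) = 23.96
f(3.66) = 45.51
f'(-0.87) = -3.22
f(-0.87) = -1.47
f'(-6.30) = -35.80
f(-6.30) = 104.47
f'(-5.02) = -28.12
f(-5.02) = 63.56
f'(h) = 6*h + 2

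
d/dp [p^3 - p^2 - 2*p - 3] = 3*p^2 - 2*p - 2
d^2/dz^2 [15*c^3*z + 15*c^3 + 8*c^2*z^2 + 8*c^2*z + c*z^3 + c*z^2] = 2*c*(8*c + 3*z + 1)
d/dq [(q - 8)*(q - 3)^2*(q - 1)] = 4*q^3 - 45*q^2 + 142*q - 129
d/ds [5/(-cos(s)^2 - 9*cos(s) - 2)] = -5*(2*cos(s) + 9)*sin(s)/(cos(s)^2 + 9*cos(s) + 2)^2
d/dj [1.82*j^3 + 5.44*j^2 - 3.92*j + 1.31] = 5.46*j^2 + 10.88*j - 3.92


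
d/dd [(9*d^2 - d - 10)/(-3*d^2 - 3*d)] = -10/(3*d^2)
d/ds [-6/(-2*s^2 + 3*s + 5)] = 6*(3 - 4*s)/(-2*s^2 + 3*s + 5)^2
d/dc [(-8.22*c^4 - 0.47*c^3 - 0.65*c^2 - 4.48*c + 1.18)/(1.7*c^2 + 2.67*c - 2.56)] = (-27.948*c^5 - 66.6412*c^4 + 81.663*c^3 + 9.4901*c^2 - 0.684*c + 8.3182)/(2.89*c^4 + 9.078*c^3 - 1.5751*c^2 - 13.6704*c + 6.5536)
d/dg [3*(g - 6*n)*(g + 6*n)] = 6*g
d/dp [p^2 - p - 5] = 2*p - 1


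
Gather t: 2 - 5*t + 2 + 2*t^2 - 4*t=2*t^2 - 9*t + 4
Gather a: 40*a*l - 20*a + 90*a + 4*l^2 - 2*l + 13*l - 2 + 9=a*(40*l + 70) + 4*l^2 + 11*l + 7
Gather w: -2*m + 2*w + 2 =-2*m + 2*w + 2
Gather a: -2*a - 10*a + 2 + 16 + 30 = 48 - 12*a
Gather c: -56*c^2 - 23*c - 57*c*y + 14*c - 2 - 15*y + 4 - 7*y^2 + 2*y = -56*c^2 + c*(-57*y - 9) - 7*y^2 - 13*y + 2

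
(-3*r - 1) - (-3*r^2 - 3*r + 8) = 3*r^2 - 9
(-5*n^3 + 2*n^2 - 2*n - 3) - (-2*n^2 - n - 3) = -5*n^3 + 4*n^2 - n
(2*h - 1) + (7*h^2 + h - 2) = 7*h^2 + 3*h - 3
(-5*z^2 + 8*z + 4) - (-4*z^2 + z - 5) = -z^2 + 7*z + 9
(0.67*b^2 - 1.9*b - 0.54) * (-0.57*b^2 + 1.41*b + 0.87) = -0.3819*b^4 + 2.0277*b^3 - 1.7883*b^2 - 2.4144*b - 0.4698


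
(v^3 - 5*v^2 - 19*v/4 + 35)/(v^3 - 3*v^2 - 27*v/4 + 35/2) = (v - 4)/(v - 2)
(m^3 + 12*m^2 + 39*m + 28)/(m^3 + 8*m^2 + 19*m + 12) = (m + 7)/(m + 3)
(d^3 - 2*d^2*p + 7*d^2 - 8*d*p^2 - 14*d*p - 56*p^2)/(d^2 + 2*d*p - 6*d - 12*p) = (d^2 - 4*d*p + 7*d - 28*p)/(d - 6)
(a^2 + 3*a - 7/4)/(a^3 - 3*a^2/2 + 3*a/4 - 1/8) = 2*(2*a + 7)/(4*a^2 - 4*a + 1)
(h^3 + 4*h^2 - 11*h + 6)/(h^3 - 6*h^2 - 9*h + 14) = (h^2 + 5*h - 6)/(h^2 - 5*h - 14)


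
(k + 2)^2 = k^2 + 4*k + 4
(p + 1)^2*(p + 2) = p^3 + 4*p^2 + 5*p + 2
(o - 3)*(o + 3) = o^2 - 9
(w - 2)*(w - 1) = w^2 - 3*w + 2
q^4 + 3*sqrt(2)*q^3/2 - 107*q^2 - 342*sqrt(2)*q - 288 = (q - 8*sqrt(2))*(q + sqrt(2)/2)*(q + 3*sqrt(2))*(q + 6*sqrt(2))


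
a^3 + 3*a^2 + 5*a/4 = a*(a + 1/2)*(a + 5/2)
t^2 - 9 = (t - 3)*(t + 3)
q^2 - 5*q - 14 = (q - 7)*(q + 2)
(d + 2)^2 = d^2 + 4*d + 4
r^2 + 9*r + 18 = (r + 3)*(r + 6)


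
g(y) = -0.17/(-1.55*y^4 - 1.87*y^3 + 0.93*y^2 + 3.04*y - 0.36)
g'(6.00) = -0.00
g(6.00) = 0.00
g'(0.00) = 3.99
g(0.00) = 0.47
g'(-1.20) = 0.08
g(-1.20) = 0.06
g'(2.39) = -0.00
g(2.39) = 0.00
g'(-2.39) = 0.01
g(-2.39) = 0.01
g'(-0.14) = 0.78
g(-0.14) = 0.22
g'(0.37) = 0.76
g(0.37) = -0.22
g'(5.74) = -0.00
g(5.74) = 0.00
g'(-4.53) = 0.00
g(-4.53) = 0.00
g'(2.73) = -0.00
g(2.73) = 0.00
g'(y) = -0.17*(6.2*y^3 + 5.61*y^2 - 1.86*y - 3.04)/(-1.55*y^4 - 1.87*y^3 + 0.93*y^2 + 3.04*y - 0.36)^2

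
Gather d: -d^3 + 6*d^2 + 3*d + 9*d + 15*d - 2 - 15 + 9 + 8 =-d^3 + 6*d^2 + 27*d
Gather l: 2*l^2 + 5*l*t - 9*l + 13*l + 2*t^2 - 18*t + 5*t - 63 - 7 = 2*l^2 + l*(5*t + 4) + 2*t^2 - 13*t - 70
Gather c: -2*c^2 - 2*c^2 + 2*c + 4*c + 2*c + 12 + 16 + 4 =-4*c^2 + 8*c + 32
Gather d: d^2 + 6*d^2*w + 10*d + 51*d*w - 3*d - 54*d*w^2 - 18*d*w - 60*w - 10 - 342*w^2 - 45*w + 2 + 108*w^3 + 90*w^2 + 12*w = d^2*(6*w + 1) + d*(-54*w^2 + 33*w + 7) + 108*w^3 - 252*w^2 - 93*w - 8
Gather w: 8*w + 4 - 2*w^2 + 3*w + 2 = -2*w^2 + 11*w + 6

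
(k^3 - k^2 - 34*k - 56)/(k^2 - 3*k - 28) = k + 2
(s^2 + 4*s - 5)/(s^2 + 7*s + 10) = (s - 1)/(s + 2)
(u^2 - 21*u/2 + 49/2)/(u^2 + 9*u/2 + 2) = (2*u^2 - 21*u + 49)/(2*u^2 + 9*u + 4)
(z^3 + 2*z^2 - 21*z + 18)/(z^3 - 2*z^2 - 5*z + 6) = (z + 6)/(z + 2)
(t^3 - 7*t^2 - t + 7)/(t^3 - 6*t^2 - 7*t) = (t - 1)/t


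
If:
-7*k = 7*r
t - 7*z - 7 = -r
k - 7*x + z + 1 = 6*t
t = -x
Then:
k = -4*z - 4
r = 4*z + 4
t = 3*z + 3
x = -3*z - 3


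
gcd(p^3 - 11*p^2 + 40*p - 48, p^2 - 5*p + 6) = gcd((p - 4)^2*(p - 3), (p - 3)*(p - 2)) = p - 3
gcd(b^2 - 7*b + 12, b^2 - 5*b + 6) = b - 3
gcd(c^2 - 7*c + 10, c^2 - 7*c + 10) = c^2 - 7*c + 10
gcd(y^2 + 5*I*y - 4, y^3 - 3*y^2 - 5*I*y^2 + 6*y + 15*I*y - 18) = y + I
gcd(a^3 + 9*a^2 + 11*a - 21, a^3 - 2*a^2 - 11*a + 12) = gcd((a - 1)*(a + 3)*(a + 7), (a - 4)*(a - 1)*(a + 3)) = a^2 + 2*a - 3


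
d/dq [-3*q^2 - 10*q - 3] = -6*q - 10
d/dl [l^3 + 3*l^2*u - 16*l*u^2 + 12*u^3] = 3*l^2 + 6*l*u - 16*u^2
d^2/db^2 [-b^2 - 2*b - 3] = -2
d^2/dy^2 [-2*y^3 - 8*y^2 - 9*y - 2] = -12*y - 16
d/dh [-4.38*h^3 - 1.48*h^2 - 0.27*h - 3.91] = -13.14*h^2 - 2.96*h - 0.27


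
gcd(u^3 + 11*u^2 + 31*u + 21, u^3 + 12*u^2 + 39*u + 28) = u^2 + 8*u + 7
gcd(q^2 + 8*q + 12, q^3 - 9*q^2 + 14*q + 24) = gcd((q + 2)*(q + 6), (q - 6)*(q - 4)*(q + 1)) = 1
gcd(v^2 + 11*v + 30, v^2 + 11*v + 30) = v^2 + 11*v + 30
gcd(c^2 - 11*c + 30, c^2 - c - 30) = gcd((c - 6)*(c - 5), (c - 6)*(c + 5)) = c - 6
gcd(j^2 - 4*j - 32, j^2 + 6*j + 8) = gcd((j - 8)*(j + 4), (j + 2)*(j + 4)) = j + 4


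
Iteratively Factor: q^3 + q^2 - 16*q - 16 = (q + 1)*(q^2 - 16) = (q - 4)*(q + 1)*(q + 4)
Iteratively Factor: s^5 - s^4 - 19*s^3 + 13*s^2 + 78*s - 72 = (s + 3)*(s^4 - 4*s^3 - 7*s^2 + 34*s - 24) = (s + 3)^2*(s^3 - 7*s^2 + 14*s - 8) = (s - 1)*(s + 3)^2*(s^2 - 6*s + 8) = (s - 2)*(s - 1)*(s + 3)^2*(s - 4)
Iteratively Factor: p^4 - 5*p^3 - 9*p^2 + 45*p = (p - 5)*(p^3 - 9*p) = (p - 5)*(p - 3)*(p^2 + 3*p) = p*(p - 5)*(p - 3)*(p + 3)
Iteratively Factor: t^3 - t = (t)*(t^2 - 1) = t*(t - 1)*(t + 1)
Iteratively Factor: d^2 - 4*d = (d - 4)*(d)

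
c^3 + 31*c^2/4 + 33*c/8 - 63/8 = (c - 3/4)*(c + 3/2)*(c + 7)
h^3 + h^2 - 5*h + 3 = (h - 1)^2*(h + 3)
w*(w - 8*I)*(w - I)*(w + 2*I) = w^4 - 7*I*w^3 + 10*w^2 - 16*I*w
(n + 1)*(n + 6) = n^2 + 7*n + 6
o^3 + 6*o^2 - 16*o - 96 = (o - 4)*(o + 4)*(o + 6)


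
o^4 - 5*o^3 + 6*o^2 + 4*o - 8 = (o - 2)^3*(o + 1)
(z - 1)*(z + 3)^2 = z^3 + 5*z^2 + 3*z - 9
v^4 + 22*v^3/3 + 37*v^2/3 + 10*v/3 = v*(v + 1/3)*(v + 2)*(v + 5)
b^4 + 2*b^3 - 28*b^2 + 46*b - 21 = (b - 3)*(b - 1)^2*(b + 7)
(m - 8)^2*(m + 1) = m^3 - 15*m^2 + 48*m + 64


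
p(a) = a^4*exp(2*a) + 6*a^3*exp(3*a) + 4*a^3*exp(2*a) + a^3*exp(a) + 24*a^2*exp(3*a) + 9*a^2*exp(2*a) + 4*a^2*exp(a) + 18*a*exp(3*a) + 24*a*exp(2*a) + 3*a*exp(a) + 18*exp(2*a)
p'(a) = 2*a^4*exp(2*a) + 18*a^3*exp(3*a) + 12*a^3*exp(2*a) + a^3*exp(a) + 90*a^2*exp(3*a) + 30*a^2*exp(2*a) + 7*a^2*exp(a) + 102*a*exp(3*a) + 66*a*exp(2*a) + 11*a*exp(a) + 18*exp(3*a) + 60*exp(2*a) + 3*exp(a)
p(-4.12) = -0.21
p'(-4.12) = 0.12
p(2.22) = 190671.69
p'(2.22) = 736697.99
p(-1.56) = 0.03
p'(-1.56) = -0.27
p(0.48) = 150.41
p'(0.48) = 655.94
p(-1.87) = 0.10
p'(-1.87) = -0.15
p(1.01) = 1459.83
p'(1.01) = 6144.37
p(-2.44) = 0.11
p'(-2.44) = 0.12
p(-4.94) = -0.26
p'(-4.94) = 0.00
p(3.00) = 3647212.78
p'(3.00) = 13538603.54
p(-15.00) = 0.00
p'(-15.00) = 0.00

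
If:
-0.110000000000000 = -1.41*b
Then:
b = 0.08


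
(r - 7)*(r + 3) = r^2 - 4*r - 21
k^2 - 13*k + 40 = (k - 8)*(k - 5)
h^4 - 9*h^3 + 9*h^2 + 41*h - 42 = (h - 7)*(h - 3)*(h - 1)*(h + 2)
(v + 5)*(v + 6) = v^2 + 11*v + 30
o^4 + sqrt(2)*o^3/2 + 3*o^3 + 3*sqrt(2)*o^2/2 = o^2*(o + 3)*(o + sqrt(2)/2)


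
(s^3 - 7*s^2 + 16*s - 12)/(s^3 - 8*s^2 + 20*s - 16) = (s - 3)/(s - 4)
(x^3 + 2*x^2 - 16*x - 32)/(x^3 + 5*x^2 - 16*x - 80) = (x + 2)/(x + 5)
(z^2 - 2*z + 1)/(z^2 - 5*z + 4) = (z - 1)/(z - 4)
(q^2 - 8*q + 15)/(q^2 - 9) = (q - 5)/(q + 3)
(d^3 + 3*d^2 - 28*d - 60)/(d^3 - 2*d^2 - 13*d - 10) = (d + 6)/(d + 1)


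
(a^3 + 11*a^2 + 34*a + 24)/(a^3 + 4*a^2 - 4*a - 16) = (a^2 + 7*a + 6)/(a^2 - 4)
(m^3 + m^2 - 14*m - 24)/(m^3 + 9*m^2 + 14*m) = (m^2 - m - 12)/(m*(m + 7))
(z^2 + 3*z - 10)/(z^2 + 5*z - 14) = (z + 5)/(z + 7)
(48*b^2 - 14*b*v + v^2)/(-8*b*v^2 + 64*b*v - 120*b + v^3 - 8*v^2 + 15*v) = (-6*b + v)/(v^2 - 8*v + 15)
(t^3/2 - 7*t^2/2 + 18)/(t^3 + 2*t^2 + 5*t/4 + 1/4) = 2*(t^3 - 7*t^2 + 36)/(4*t^3 + 8*t^2 + 5*t + 1)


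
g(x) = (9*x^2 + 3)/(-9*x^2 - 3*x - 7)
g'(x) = 18*x/(-9*x^2 - 3*x - 7) + (18*x + 3)*(9*x^2 + 3)/(-9*x^2 - 3*x - 7)^2 = 9*(-3*x^2 - 8*x + 1)/(81*x^4 + 54*x^3 + 135*x^2 + 42*x + 49)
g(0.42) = -0.47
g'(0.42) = -0.27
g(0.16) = -0.42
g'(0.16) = -0.05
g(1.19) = -0.68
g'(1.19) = -0.21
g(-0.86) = -0.87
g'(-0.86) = 0.42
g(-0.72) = -0.81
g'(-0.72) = 0.52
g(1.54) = -0.74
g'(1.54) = -0.15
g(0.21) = -0.42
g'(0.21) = -0.11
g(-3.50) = -1.06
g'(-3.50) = -0.01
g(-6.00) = -1.04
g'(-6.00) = -0.00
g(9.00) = -0.96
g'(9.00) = 0.00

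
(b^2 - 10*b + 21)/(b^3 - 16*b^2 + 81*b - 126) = 1/(b - 6)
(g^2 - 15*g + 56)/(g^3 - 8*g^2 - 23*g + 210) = (g - 8)/(g^2 - g - 30)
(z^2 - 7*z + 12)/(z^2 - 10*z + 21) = (z - 4)/(z - 7)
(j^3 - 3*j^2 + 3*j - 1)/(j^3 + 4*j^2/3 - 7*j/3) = 3*(j^2 - 2*j + 1)/(j*(3*j + 7))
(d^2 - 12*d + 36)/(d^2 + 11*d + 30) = (d^2 - 12*d + 36)/(d^2 + 11*d + 30)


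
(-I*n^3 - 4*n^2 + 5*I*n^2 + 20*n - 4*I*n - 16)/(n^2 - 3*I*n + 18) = (-I*n^3 + n^2*(-4 + 5*I) + 4*n*(5 - I) - 16)/(n^2 - 3*I*n + 18)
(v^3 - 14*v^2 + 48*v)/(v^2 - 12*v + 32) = v*(v - 6)/(v - 4)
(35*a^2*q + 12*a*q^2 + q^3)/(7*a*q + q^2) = 5*a + q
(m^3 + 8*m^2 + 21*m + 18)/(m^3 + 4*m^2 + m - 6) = (m + 3)/(m - 1)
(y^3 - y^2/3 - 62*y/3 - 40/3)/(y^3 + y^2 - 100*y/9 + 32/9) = 3*(3*y^2 - 13*y - 10)/(9*y^2 - 27*y + 8)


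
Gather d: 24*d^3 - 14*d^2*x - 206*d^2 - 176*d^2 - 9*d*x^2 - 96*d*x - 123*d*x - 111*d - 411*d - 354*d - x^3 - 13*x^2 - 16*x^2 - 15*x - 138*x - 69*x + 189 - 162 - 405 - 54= 24*d^3 + d^2*(-14*x - 382) + d*(-9*x^2 - 219*x - 876) - x^3 - 29*x^2 - 222*x - 432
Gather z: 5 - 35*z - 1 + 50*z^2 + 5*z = 50*z^2 - 30*z + 4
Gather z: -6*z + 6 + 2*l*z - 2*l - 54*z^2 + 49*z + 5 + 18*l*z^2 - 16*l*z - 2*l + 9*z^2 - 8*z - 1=-4*l + z^2*(18*l - 45) + z*(35 - 14*l) + 10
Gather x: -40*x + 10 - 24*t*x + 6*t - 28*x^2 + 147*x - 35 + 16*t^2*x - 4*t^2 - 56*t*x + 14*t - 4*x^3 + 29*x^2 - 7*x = -4*t^2 + 20*t - 4*x^3 + x^2 + x*(16*t^2 - 80*t + 100) - 25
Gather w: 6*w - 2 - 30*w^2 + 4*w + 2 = -30*w^2 + 10*w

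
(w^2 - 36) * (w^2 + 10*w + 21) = w^4 + 10*w^3 - 15*w^2 - 360*w - 756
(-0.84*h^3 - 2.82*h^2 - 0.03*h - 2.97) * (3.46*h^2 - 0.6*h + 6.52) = -2.9064*h^5 - 9.2532*h^4 - 3.8886*h^3 - 28.6446*h^2 + 1.5864*h - 19.3644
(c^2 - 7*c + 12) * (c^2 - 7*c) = c^4 - 14*c^3 + 61*c^2 - 84*c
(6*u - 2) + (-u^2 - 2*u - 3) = -u^2 + 4*u - 5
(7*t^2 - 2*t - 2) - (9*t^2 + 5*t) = -2*t^2 - 7*t - 2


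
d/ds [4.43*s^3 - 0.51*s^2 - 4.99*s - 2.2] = 13.29*s^2 - 1.02*s - 4.99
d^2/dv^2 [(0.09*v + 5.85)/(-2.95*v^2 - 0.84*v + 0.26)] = (-(0.09*v + 5.85)*(5.9*v + 0.84)*(11.8*v + 1.68) + (1.593*v + 34.6662)*(2.95*v^2 + 0.84*v - 0.26))/(2.95*v^2 + 0.84*v - 0.26)^3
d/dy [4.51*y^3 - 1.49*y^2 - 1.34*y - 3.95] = 13.53*y^2 - 2.98*y - 1.34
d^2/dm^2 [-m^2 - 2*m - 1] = -2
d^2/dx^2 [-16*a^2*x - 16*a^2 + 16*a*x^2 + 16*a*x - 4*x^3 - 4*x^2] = 32*a - 24*x - 8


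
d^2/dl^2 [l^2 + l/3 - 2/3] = 2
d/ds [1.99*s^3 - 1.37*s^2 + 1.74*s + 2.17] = 5.97*s^2 - 2.74*s + 1.74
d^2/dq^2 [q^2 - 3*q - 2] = 2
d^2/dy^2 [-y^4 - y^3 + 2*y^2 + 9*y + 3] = -12*y^2 - 6*y + 4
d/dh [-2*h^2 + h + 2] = 1 - 4*h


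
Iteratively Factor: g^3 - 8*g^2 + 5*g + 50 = (g - 5)*(g^2 - 3*g - 10) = (g - 5)^2*(g + 2)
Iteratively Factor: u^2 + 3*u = (u)*(u + 3)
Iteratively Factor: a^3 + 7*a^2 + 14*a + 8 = (a + 1)*(a^2 + 6*a + 8) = (a + 1)*(a + 4)*(a + 2)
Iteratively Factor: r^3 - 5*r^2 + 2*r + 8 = (r - 4)*(r^2 - r - 2) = (r - 4)*(r + 1)*(r - 2)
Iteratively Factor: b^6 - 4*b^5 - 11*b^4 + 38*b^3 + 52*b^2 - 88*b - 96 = (b - 2)*(b^5 - 2*b^4 - 15*b^3 + 8*b^2 + 68*b + 48) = (b - 2)*(b + 1)*(b^4 - 3*b^3 - 12*b^2 + 20*b + 48) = (b - 3)*(b - 2)*(b + 1)*(b^3 - 12*b - 16) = (b - 3)*(b - 2)*(b + 1)*(b + 2)*(b^2 - 2*b - 8) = (b - 3)*(b - 2)*(b + 1)*(b + 2)^2*(b - 4)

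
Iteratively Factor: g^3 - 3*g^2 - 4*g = (g)*(g^2 - 3*g - 4) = g*(g + 1)*(g - 4)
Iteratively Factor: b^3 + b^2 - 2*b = (b + 2)*(b^2 - b) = (b - 1)*(b + 2)*(b)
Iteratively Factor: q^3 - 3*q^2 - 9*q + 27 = (q - 3)*(q^2 - 9) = (q - 3)*(q + 3)*(q - 3)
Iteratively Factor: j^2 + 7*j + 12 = (j + 3)*(j + 4)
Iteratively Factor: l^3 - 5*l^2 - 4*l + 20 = (l - 5)*(l^2 - 4) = (l - 5)*(l + 2)*(l - 2)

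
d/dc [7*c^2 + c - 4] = 14*c + 1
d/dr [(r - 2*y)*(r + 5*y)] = 2*r + 3*y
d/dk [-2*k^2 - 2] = -4*k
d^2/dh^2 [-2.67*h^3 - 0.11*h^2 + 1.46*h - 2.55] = -16.02*h - 0.22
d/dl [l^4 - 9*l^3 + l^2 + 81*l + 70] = 4*l^3 - 27*l^2 + 2*l + 81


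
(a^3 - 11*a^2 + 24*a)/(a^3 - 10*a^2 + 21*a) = (a - 8)/(a - 7)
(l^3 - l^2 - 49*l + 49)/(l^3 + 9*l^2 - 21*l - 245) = (l^2 - 8*l + 7)/(l^2 + 2*l - 35)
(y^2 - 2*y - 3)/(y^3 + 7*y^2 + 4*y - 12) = (y^2 - 2*y - 3)/(y^3 + 7*y^2 + 4*y - 12)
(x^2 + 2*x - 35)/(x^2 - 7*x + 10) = (x + 7)/(x - 2)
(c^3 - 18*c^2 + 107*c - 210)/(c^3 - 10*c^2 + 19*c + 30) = (c - 7)/(c + 1)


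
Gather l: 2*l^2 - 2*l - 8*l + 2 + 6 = 2*l^2 - 10*l + 8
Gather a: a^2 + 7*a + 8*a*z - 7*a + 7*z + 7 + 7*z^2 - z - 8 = a^2 + 8*a*z + 7*z^2 + 6*z - 1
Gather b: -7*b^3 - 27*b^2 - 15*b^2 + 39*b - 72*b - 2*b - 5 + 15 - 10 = -7*b^3 - 42*b^2 - 35*b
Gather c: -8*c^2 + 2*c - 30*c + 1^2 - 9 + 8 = -8*c^2 - 28*c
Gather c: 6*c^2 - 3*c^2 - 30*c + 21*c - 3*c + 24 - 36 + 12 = 3*c^2 - 12*c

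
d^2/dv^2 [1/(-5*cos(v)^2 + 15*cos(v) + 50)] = (-4*sin(v)^4 + 51*sin(v)^2 + 75*cos(v)/4 + 9*cos(3*v)/4 - 9)/(5*(sin(v)^2 + 3*cos(v) + 9)^3)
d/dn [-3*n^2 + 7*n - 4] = 7 - 6*n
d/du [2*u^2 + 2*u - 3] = 4*u + 2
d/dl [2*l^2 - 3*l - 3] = 4*l - 3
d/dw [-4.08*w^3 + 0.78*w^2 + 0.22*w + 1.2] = -12.24*w^2 + 1.56*w + 0.22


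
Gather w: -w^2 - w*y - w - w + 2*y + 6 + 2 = -w^2 + w*(-y - 2) + 2*y + 8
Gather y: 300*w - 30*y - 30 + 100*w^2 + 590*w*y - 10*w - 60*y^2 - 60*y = 100*w^2 + 290*w - 60*y^2 + y*(590*w - 90) - 30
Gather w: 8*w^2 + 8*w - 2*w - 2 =8*w^2 + 6*w - 2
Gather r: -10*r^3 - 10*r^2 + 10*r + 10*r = -10*r^3 - 10*r^2 + 20*r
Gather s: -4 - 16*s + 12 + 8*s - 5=3 - 8*s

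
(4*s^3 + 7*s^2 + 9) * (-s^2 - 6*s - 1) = -4*s^5 - 31*s^4 - 46*s^3 - 16*s^2 - 54*s - 9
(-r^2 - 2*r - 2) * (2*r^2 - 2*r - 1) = -2*r^4 - 2*r^3 + r^2 + 6*r + 2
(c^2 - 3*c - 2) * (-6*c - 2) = -6*c^3 + 16*c^2 + 18*c + 4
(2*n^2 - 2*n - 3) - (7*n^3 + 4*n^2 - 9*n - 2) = -7*n^3 - 2*n^2 + 7*n - 1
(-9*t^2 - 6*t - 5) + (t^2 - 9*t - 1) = -8*t^2 - 15*t - 6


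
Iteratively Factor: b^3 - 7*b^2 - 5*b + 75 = (b - 5)*(b^2 - 2*b - 15) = (b - 5)*(b + 3)*(b - 5)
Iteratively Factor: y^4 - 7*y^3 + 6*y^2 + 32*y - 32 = (y + 2)*(y^3 - 9*y^2 + 24*y - 16) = (y - 4)*(y + 2)*(y^2 - 5*y + 4) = (y - 4)*(y - 1)*(y + 2)*(y - 4)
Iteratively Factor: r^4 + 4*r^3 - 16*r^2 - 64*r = (r)*(r^3 + 4*r^2 - 16*r - 64) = r*(r + 4)*(r^2 - 16) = r*(r + 4)^2*(r - 4)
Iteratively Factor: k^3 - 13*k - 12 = (k + 3)*(k^2 - 3*k - 4) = (k - 4)*(k + 3)*(k + 1)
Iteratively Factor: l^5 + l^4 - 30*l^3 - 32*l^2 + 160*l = (l - 5)*(l^4 + 6*l^3 - 32*l) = l*(l - 5)*(l^3 + 6*l^2 - 32) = l*(l - 5)*(l + 4)*(l^2 + 2*l - 8) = l*(l - 5)*(l - 2)*(l + 4)*(l + 4)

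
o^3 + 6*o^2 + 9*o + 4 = (o + 1)^2*(o + 4)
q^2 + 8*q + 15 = (q + 3)*(q + 5)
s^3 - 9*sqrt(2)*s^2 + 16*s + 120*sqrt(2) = (s - 6*sqrt(2))*(s - 5*sqrt(2))*(s + 2*sqrt(2))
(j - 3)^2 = j^2 - 6*j + 9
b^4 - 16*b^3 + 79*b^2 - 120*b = b*(b - 8)*(b - 5)*(b - 3)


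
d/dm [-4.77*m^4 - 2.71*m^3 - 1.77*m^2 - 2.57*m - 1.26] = -19.08*m^3 - 8.13*m^2 - 3.54*m - 2.57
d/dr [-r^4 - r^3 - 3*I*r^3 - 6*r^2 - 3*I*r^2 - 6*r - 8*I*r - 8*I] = -4*r^3 - 3*r^2*(1 + 3*I) - 6*r*(2 + I) - 6 - 8*I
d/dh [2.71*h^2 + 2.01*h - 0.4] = 5.42*h + 2.01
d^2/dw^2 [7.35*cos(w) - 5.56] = -7.35*cos(w)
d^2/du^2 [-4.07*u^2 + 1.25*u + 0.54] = -8.14000000000000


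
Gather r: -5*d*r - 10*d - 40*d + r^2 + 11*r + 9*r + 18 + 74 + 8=-50*d + r^2 + r*(20 - 5*d) + 100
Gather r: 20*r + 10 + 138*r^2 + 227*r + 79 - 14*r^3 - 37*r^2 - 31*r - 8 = -14*r^3 + 101*r^2 + 216*r + 81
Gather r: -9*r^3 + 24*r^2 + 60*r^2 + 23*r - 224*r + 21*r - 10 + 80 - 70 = -9*r^3 + 84*r^2 - 180*r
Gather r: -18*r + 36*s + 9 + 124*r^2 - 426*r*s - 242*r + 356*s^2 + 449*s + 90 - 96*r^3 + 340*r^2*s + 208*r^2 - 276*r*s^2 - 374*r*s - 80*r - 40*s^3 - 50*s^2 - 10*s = -96*r^3 + r^2*(340*s + 332) + r*(-276*s^2 - 800*s - 340) - 40*s^3 + 306*s^2 + 475*s + 99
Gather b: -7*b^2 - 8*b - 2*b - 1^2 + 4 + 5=-7*b^2 - 10*b + 8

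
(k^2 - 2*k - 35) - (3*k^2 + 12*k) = -2*k^2 - 14*k - 35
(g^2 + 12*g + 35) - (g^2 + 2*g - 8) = 10*g + 43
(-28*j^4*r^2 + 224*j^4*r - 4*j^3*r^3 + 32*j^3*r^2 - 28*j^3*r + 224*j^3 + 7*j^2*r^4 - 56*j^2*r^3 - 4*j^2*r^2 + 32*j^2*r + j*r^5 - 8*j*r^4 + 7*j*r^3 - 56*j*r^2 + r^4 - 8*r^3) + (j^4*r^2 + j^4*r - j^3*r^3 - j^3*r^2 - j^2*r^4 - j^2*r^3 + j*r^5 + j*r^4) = -27*j^4*r^2 + 225*j^4*r - 5*j^3*r^3 + 31*j^3*r^2 - 28*j^3*r + 224*j^3 + 6*j^2*r^4 - 57*j^2*r^3 - 4*j^2*r^2 + 32*j^2*r + 2*j*r^5 - 7*j*r^4 + 7*j*r^3 - 56*j*r^2 + r^4 - 8*r^3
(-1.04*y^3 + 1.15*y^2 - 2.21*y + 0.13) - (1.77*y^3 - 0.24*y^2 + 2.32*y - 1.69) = -2.81*y^3 + 1.39*y^2 - 4.53*y + 1.82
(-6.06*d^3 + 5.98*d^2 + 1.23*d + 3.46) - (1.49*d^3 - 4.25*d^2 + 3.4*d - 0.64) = -7.55*d^3 + 10.23*d^2 - 2.17*d + 4.1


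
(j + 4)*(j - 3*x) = j^2 - 3*j*x + 4*j - 12*x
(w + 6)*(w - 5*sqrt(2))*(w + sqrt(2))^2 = w^4 - 3*sqrt(2)*w^3 + 6*w^3 - 18*sqrt(2)*w^2 - 18*w^2 - 108*w - 10*sqrt(2)*w - 60*sqrt(2)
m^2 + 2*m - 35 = (m - 5)*(m + 7)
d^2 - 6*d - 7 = (d - 7)*(d + 1)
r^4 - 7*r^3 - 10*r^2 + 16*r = r*(r - 8)*(r - 1)*(r + 2)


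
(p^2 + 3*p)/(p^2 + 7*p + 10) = p*(p + 3)/(p^2 + 7*p + 10)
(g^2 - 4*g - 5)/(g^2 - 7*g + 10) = (g + 1)/(g - 2)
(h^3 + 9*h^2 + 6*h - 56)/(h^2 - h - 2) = (h^2 + 11*h + 28)/(h + 1)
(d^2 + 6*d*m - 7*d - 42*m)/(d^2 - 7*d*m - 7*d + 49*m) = (d + 6*m)/(d - 7*m)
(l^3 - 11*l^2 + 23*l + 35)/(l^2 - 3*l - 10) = (l^2 - 6*l - 7)/(l + 2)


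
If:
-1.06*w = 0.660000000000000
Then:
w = -0.62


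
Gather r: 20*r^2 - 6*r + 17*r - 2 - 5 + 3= 20*r^2 + 11*r - 4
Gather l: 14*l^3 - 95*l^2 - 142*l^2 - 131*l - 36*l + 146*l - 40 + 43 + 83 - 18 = 14*l^3 - 237*l^2 - 21*l + 68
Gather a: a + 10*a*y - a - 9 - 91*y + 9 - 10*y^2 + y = 10*a*y - 10*y^2 - 90*y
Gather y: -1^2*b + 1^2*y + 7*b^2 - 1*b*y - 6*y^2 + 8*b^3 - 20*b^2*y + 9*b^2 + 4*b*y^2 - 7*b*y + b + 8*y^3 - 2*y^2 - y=8*b^3 + 16*b^2 + 8*y^3 + y^2*(4*b - 8) + y*(-20*b^2 - 8*b)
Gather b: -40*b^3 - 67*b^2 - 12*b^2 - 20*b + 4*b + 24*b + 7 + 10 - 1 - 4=-40*b^3 - 79*b^2 + 8*b + 12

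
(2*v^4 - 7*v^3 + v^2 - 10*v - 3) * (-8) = -16*v^4 + 56*v^3 - 8*v^2 + 80*v + 24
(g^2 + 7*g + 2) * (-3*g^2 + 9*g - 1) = -3*g^4 - 12*g^3 + 56*g^2 + 11*g - 2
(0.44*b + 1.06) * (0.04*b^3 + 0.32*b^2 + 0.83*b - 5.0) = 0.0176*b^4 + 0.1832*b^3 + 0.7044*b^2 - 1.3202*b - 5.3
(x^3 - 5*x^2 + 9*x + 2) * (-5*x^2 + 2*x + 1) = -5*x^5 + 27*x^4 - 54*x^3 + 3*x^2 + 13*x + 2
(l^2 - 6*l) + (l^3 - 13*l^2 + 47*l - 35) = l^3 - 12*l^2 + 41*l - 35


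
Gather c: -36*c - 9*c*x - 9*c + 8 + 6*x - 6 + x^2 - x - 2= c*(-9*x - 45) + x^2 + 5*x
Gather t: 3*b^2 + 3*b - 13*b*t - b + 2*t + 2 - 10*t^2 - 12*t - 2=3*b^2 + 2*b - 10*t^2 + t*(-13*b - 10)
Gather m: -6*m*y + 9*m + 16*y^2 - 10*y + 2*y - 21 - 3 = m*(9 - 6*y) + 16*y^2 - 8*y - 24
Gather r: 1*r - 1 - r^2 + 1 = -r^2 + r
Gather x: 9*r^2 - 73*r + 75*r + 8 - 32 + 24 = 9*r^2 + 2*r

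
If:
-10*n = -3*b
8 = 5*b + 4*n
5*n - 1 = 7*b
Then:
No Solution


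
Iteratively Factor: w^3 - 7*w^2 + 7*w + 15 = (w - 3)*(w^2 - 4*w - 5) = (w - 5)*(w - 3)*(w + 1)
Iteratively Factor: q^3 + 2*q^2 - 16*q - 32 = (q - 4)*(q^2 + 6*q + 8) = (q - 4)*(q + 2)*(q + 4)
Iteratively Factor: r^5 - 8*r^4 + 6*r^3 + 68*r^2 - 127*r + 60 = (r - 5)*(r^4 - 3*r^3 - 9*r^2 + 23*r - 12) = (r - 5)*(r - 1)*(r^3 - 2*r^2 - 11*r + 12) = (r - 5)*(r - 1)^2*(r^2 - r - 12) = (r - 5)*(r - 1)^2*(r + 3)*(r - 4)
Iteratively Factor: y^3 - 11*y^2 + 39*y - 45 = (y - 5)*(y^2 - 6*y + 9) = (y - 5)*(y - 3)*(y - 3)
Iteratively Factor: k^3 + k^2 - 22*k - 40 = (k + 4)*(k^2 - 3*k - 10) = (k - 5)*(k + 4)*(k + 2)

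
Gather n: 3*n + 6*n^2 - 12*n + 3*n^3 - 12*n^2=3*n^3 - 6*n^2 - 9*n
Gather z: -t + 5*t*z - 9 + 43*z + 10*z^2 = -t + 10*z^2 + z*(5*t + 43) - 9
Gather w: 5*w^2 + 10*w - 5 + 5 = 5*w^2 + 10*w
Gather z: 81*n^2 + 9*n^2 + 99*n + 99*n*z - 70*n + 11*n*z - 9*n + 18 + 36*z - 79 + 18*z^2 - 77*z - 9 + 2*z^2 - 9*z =90*n^2 + 20*n + 20*z^2 + z*(110*n - 50) - 70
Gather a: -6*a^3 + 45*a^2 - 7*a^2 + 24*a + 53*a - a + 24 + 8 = -6*a^3 + 38*a^2 + 76*a + 32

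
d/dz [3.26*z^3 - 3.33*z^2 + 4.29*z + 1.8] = 9.78*z^2 - 6.66*z + 4.29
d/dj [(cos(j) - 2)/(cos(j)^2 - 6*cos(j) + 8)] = sin(j)/(cos(j) - 4)^2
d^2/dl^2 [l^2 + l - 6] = 2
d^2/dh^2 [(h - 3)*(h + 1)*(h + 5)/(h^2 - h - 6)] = -6/(h^3 + 6*h^2 + 12*h + 8)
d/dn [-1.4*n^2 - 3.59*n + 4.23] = -2.8*n - 3.59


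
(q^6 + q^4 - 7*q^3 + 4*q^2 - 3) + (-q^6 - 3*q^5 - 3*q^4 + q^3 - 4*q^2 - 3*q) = -3*q^5 - 2*q^4 - 6*q^3 - 3*q - 3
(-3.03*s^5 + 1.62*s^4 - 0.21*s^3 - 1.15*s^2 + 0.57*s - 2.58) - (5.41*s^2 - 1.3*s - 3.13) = -3.03*s^5 + 1.62*s^4 - 0.21*s^3 - 6.56*s^2 + 1.87*s + 0.55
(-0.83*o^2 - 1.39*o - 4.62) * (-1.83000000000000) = 1.5189*o^2 + 2.5437*o + 8.4546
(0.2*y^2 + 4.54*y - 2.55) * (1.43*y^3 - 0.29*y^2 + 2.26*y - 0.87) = 0.286*y^5 + 6.4342*y^4 - 4.5111*y^3 + 10.8259*y^2 - 9.7128*y + 2.2185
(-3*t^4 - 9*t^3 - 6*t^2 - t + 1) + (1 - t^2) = -3*t^4 - 9*t^3 - 7*t^2 - t + 2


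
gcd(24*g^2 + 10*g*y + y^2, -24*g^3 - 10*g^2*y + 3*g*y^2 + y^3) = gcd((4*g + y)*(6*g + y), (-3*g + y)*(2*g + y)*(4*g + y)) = 4*g + y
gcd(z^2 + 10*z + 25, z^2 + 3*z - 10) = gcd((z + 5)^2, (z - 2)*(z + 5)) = z + 5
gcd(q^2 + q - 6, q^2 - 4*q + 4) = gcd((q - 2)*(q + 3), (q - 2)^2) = q - 2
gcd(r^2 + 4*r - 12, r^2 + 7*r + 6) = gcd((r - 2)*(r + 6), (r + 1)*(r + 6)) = r + 6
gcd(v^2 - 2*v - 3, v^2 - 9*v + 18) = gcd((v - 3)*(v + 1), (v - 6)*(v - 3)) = v - 3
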